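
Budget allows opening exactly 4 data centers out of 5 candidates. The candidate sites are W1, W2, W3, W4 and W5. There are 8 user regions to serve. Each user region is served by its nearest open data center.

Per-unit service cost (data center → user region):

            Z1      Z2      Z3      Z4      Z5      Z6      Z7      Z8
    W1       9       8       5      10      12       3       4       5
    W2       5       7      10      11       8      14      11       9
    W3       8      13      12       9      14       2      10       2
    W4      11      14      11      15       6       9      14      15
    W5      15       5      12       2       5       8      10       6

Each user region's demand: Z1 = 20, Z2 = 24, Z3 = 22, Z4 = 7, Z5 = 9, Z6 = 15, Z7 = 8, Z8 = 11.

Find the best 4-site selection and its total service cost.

With exactly 4 open, each user region uses its cheapest among the chosen.
{W1, W2, W3, W5}: Z1→W2 5·20=100, Z2→W5 5·24=120, Z3→W1 5·22=110, Z4→W5 2·7=14, Z5→W5 5·9=45, Z6→W3 2·15=30, Z7→W1 4·8=32, Z8→W3 2·11=22. Service cost 473.
{W1, W2, W4, W5}: service cost 521
{W1, W3, W4, W5}: service cost 533
Among all 5 size-4 choices, {W1, W2, W3, W5} is lowest.

Choose W1, W2, W3 and W5; total service cost 473.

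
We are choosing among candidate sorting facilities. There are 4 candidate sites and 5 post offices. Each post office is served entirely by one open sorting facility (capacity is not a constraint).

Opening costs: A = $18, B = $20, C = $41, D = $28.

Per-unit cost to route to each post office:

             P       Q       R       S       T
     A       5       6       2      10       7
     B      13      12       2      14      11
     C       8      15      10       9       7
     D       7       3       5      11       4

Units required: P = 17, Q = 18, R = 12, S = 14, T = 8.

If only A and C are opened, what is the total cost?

Each post office is assigned to its cheapest site among the open ones.
{A, C}: P→A 5·17=85, Q→A 6·18=108, R→A 2·12=24, S→C 9·14=126, T→A 7·8=56. Service 399; fixed 59; total 458.

Total cost: 458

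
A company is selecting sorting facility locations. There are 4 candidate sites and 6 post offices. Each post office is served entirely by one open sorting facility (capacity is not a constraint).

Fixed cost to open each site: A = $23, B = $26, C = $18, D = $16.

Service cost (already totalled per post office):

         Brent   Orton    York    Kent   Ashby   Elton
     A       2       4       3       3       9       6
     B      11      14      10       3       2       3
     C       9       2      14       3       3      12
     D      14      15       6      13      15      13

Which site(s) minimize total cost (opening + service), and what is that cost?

For any fixed open set, each post office goes to its cheapest open site; total = fixed + service.
{A}: Brent→A 2, Orton→A 4, York→A 3, Kent→A 3, Ashby→A 9, Elton→A 6. Service 27; fixed 23; total 50.
{A, C}: service 19 + fixed 41 = 60
{C}: Brent→C 9, Orton→C 2, York→C 14, Kent→C 3, Ashby→C 3, Elton→C 12. Service 43; fixed 18; total 61.
{A, B, C, D}: service 15 + fixed 83 = 98
No other subset beats 50.

Open A only; minimum total cost 50.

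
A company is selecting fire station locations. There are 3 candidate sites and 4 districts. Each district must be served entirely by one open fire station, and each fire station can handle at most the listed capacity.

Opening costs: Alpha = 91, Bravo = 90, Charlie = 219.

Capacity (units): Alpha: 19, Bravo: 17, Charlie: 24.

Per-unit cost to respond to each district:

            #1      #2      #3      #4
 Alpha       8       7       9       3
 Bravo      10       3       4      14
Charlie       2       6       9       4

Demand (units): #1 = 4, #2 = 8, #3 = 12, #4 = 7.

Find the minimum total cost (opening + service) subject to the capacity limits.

Minimum total cost: 338

Open {Alpha, Bravo}: #1→Alpha 8·4=32, #2→Alpha 7·8=56, #3→Bravo 4·12=48, #4→Alpha 3·7=21.
Loads: Alpha carries 19/19, Bravo carries 12/17. Service 157; fixed 181; total 338.
Next best feasible plan costs 346.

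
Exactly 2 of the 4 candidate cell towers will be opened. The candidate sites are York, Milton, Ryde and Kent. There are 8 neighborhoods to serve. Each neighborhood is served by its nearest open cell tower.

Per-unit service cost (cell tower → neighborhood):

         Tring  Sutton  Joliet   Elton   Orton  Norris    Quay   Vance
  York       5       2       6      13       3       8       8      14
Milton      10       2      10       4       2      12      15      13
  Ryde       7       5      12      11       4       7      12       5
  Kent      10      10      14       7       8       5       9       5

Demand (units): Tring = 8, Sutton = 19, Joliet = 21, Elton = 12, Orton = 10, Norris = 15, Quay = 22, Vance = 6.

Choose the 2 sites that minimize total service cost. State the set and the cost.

Choose York and Kent; total service cost 599.

With exactly 2 open, each neighborhood uses its cheapest among the chosen.
{York, Kent}: Tring→York 5·8=40, Sutton→York 2·19=38, Joliet→York 6·21=126, Elton→Kent 7·12=84, Orton→York 3·10=30, Norris→Kent 5·15=75, Quay→York 8·22=176, Vance→Kent 5·6=30. Service cost 599.
{York, Milton}: service cost 646
{York, Ryde}: service cost 677
Among all 6 size-2 choices, {York, Kent} is lowest.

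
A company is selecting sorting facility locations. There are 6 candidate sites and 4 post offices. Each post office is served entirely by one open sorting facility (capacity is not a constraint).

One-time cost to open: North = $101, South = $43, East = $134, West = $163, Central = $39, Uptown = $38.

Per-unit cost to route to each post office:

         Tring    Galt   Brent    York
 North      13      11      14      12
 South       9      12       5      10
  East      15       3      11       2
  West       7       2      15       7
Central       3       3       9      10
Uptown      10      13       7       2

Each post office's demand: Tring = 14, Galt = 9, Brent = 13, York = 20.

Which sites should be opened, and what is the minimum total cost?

For any fixed open set, each post office goes to its cheapest open site; total = fixed + service.
{Central, Uptown}: Tring→Central 3·14=42, Galt→Central 3·9=27, Brent→Uptown 7·13=91, York→Uptown 2·20=40. Service 200; fixed 77; total 277.
{South, Central, Uptown}: service 174 + fixed 120 = 294
{North, Central, Uptown}: service 200 + fixed 178 = 378
{North, South, East, West, Central, Uptown}: Tring→Central 3·14=42, Galt→West 2·9=18, Brent→South 5·13=65, York→East 2·20=40. Service 165; fixed 518; total 683.
No other subset beats 277.

Open Central and Uptown; minimum total cost 277.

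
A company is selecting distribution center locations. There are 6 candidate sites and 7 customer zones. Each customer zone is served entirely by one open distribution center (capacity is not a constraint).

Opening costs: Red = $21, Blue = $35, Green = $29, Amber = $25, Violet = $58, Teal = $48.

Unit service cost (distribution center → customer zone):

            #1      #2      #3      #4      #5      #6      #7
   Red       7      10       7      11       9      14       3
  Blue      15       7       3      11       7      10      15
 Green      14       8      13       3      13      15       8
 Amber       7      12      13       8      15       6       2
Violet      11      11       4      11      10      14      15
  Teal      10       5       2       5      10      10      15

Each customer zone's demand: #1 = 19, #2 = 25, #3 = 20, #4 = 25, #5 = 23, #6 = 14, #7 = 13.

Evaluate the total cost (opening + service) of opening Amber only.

Total cost: 1373

Each customer zone is assigned to its cheapest site among the open ones.
{Amber}: #1→Amber 7·19=133, #2→Amber 12·25=300, #3→Amber 13·20=260, #4→Amber 8·25=200, #5→Amber 15·23=345, #6→Amber 6·14=84, #7→Amber 2·13=26. Service 1348; fixed 25; total 1373.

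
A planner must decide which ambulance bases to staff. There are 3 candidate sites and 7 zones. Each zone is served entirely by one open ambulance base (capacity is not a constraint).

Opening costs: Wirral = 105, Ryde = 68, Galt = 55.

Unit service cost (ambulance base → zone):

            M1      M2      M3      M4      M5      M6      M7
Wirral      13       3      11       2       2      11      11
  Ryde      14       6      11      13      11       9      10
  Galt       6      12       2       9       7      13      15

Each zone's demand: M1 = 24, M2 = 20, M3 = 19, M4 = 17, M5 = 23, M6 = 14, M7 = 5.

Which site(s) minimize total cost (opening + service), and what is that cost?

Open Wirral and Galt; minimum total cost 691.

For any fixed open set, each zone goes to its cheapest open site; total = fixed + service.
{Wirral, Galt}: M1→Galt 6·24=144, M2→Wirral 3·20=60, M3→Galt 2·19=38, M4→Wirral 2·17=34, M5→Wirral 2·23=46, M6→Wirral 11·14=154, M7→Wirral 11·5=55. Service 531; fixed 160; total 691.
{Wirral, Ryde, Galt}: service 498 + fixed 228 = 726
{Ryde, Galt}: M1→Galt 6·24=144, M2→Ryde 6·20=120, M3→Galt 2·19=38, M4→Galt 9·17=153, M5→Galt 7·23=161, M6→Ryde 9·14=126, M7→Ryde 10·5=50. Service 792; fixed 123; total 915.
{Galt}: M1→Galt 6·24=144, M2→Galt 12·20=240, M3→Galt 2·19=38, M4→Galt 9·17=153, M5→Galt 7·23=161, M6→Galt 13·14=182, M7→Galt 15·5=75. Service 993; fixed 55; total 1048.
No other subset beats 691.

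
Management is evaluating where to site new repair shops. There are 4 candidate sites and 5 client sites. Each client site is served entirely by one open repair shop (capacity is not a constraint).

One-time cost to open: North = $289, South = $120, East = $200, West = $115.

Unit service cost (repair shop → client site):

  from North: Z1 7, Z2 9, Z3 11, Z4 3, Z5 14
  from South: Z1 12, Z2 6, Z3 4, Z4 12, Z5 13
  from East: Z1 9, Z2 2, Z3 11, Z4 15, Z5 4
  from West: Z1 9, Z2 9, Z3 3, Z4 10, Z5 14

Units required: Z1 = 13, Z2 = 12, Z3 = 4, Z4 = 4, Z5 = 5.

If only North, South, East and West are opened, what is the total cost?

Each client site is assigned to its cheapest site among the open ones.
{North, South, East, West}: Z1→North 7·13=91, Z2→East 2·12=24, Z3→West 3·4=12, Z4→North 3·4=12, Z5→East 4·5=20. Service 159; fixed 724; total 883.

Total cost: 883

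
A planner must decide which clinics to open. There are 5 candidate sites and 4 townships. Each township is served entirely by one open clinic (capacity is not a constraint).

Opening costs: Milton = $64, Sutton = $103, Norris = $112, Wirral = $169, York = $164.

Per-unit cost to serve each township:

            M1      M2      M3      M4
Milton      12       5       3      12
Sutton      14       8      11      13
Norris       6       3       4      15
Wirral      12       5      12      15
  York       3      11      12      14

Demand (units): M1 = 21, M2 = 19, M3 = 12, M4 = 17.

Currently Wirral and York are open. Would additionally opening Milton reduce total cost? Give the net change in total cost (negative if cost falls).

Yes — net change −78 (cost falls by 78).

Current service cost with {Wirral, York}: 540.
Adding Milton: each township re-picks its cheapest; new service cost 398, saving 142.
Extra fixed cost: 64. Net change = 64 − 142 = -78.
(Totals: 873 → 795.)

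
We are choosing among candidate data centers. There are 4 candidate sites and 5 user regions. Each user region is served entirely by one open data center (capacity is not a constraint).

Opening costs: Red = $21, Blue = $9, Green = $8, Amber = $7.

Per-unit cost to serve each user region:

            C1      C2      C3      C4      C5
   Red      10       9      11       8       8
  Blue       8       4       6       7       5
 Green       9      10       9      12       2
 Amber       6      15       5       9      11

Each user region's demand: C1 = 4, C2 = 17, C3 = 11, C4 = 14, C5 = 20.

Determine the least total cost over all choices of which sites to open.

For any fixed open set, each user region goes to its cheapest open site; total = fixed + service.
{Blue, Green, Amber}: C1→Amber 6·4=24, C2→Blue 4·17=68, C3→Amber 5·11=55, C4→Blue 7·14=98, C5→Green 2·20=40. Service 285; fixed 24; total 309.
{Blue, Green}: service 304 + fixed 17 = 321
{Red, Blue, Green, Amber}: C1→Amber 6·4=24, C2→Blue 4·17=68, C3→Amber 5·11=55, C4→Blue 7·14=98, C5→Green 2·20=40. Service 285; fixed 45; total 330.
{Amber}: service 680 + fixed 7 = 687
(All 15 nonempty subsets were checked; Blue, Green and Amber is lowest.)

Minimum total cost: 309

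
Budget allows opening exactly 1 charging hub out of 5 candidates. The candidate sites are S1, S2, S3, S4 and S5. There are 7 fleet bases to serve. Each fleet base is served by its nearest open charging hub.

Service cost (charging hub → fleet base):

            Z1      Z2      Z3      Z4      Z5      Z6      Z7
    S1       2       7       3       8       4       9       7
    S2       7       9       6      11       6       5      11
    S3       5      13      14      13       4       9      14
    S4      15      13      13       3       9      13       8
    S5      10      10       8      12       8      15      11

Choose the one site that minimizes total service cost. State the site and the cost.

Choose S1 only; total service cost 40.

With exactly 1 open, each fleet base uses its cheapest among the chosen.
{S1}: Z1→S1 2, Z2→S1 7, Z3→S1 3, Z4→S1 8, Z5→S1 4, Z6→S1 9, Z7→S1 7. Service cost 40.
{S2}: service cost 55
{S3}: service cost 72
Among all 5 size-1 choices, {S1} is lowest.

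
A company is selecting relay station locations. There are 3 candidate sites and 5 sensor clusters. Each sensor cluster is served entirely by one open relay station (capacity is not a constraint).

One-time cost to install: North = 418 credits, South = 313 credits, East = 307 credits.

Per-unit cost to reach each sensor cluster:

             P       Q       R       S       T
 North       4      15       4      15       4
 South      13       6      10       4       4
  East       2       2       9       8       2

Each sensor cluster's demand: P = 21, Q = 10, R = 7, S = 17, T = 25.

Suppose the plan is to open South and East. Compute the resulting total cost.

Each sensor cluster is assigned to its cheapest site among the open ones.
{South, East}: P→East 2·21=42, Q→East 2·10=20, R→East 9·7=63, S→South 4·17=68, T→East 2·25=50. Service 243; fixed 620; total 863.

Total cost: 863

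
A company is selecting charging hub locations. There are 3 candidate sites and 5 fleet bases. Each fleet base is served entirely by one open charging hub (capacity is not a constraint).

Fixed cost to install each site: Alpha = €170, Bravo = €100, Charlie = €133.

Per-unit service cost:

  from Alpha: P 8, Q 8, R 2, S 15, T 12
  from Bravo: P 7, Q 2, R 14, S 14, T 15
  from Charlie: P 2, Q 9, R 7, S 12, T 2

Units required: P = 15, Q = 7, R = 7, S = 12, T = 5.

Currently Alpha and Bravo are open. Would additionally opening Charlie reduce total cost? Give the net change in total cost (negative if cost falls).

Yes — net change −16 (cost falls by 16).

Current service cost with {Alpha, Bravo}: 361.
Adding Charlie: each fleet base re-picks its cheapest; new service cost 212, saving 149.
Extra fixed cost: 133. Net change = 133 − 149 = -16.
(Totals: 631 → 615.)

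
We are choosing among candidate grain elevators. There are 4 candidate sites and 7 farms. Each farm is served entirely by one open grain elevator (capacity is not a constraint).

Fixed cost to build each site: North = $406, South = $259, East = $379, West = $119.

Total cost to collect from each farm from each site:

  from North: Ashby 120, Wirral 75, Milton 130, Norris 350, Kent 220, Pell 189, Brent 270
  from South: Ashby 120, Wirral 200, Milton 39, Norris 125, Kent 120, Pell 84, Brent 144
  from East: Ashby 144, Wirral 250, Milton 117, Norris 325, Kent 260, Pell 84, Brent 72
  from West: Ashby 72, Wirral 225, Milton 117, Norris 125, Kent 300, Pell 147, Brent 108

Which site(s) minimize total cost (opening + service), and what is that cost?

Open South only; minimum total cost 1091.

For any fixed open set, each farm goes to its cheapest open site; total = fixed + service.
{South}: Ashby→South 120, Wirral→South 200, Milton→South 39, Norris→South 125, Kent→South 120, Pell→South 84, Brent→South 144. Service 832; fixed 259; total 1091.
{South, West}: service 748 + fixed 378 = 1126
{West}: Ashby→West 72, Wirral→West 225, Milton→West 117, Norris→West 125, Kent→West 300, Pell→West 147, Brent→West 108. Service 1094; fixed 119; total 1213.
{North, South, East, West}: Ashby→West 72, Wirral→North 75, Milton→South 39, Norris→South 125, Kent→South 120, Pell→South 84, Brent→East 72. Service 587; fixed 1163; total 1750.
No other subset beats 1091.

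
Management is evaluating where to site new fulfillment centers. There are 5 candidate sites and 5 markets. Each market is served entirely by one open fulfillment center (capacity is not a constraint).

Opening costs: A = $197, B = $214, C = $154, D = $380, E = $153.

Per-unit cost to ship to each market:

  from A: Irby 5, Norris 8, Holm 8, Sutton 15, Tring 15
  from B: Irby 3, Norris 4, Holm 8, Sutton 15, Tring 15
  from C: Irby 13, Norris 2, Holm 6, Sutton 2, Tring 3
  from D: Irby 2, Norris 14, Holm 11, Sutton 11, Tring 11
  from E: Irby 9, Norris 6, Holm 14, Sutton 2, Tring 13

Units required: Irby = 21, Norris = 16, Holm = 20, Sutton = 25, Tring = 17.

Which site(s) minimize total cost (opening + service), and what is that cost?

Open C only; minimum total cost 680.

For any fixed open set, each market goes to its cheapest open site; total = fixed + service.
{C}: Irby→C 13·21=273, Norris→C 2·16=32, Holm→C 6·20=120, Sutton→C 2·25=50, Tring→C 3·17=51. Service 526; fixed 154; total 680.
{B, C}: service 316 + fixed 368 = 684
{A, C}: service 358 + fixed 351 = 709
{A, B, C, D, E}: service 295 + fixed 1098 = 1393
No other subset beats 680.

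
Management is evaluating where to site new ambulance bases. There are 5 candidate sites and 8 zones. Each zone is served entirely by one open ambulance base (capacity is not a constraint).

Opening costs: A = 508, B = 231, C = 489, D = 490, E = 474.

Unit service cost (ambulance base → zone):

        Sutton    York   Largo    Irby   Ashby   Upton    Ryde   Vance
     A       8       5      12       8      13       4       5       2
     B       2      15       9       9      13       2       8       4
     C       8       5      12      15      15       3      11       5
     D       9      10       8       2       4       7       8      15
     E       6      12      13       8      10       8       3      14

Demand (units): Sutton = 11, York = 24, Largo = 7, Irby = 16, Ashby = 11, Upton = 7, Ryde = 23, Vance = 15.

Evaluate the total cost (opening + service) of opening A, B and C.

Each zone is assigned to its cheapest site among the open ones.
{A, B, C}: Sutton→B 2·11=22, York→A 5·24=120, Largo→B 9·7=63, Irby→A 8·16=128, Ashby→A 13·11=143, Upton→B 2·7=14, Ryde→A 5·23=115, Vance→A 2·15=30. Service 635; fixed 1228; total 1863.

Total cost: 1863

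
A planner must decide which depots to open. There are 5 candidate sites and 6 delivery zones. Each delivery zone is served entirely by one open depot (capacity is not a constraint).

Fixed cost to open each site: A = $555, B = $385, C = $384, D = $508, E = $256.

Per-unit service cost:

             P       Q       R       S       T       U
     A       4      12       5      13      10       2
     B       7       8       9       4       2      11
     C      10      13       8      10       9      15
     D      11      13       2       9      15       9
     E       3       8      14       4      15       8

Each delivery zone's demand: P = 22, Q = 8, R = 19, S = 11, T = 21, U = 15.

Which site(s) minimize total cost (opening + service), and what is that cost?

For any fixed open set, each delivery zone goes to its cheapest open site; total = fixed + service.
{B}: P→B 7·22=154, Q→B 8·8=64, R→B 9·19=171, S→B 4·11=44, T→B 2·21=42, U→B 11·15=165. Service 640; fixed 385; total 1025.
{E}: service 875 + fixed 256 = 1131
{B, E}: service 507 + fixed 641 = 1148
{A, B, C, D, E}: P→E 3·22=66, Q→B 8·8=64, R→D 2·19=38, S→B 4·11=44, T→B 2·21=42, U→A 2·15=30. Service 284; fixed 2088; total 2372.
No other subset beats 1025.

Open B only; minimum total cost 1025.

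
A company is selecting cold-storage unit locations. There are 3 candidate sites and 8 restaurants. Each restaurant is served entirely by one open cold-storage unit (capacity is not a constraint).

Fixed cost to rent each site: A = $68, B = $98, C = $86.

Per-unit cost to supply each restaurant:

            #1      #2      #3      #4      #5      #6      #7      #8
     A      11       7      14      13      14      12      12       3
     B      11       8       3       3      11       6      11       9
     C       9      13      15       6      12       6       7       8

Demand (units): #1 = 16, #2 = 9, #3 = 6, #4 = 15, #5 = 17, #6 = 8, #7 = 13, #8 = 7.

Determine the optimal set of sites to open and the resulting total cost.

For any fixed open set, each restaurant goes to its cheapest open site; total = fixed + service.
{B, C}: #1→C 9·16=144, #2→B 8·9=72, #3→B 3·6=18, #4→B 3·15=45, #5→B 11·17=187, #6→B 6·8=48, #7→C 7·13=91, #8→C 8·7=56. Service 661; fixed 184; total 845.
{B}: service 752 + fixed 98 = 850
{A, B}: service 701 + fixed 166 = 867
{A, B, C}: #1→C 9·16=144, #2→A 7·9=63, #3→B 3·6=18, #4→B 3·15=45, #5→B 11·17=187, #6→B 6·8=48, #7→C 7·13=91, #8→A 3·7=21. Service 617; fixed 252; total 869.
No other subset beats 845.

Open B and C; minimum total cost 845.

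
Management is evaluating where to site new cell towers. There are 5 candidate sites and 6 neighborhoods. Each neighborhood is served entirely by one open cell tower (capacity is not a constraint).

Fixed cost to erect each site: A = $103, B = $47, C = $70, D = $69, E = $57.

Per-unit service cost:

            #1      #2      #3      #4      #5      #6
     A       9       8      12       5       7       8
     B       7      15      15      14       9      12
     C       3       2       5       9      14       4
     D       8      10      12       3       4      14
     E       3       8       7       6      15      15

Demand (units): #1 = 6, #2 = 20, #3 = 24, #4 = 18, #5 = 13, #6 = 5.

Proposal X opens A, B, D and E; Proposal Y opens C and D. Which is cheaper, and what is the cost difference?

Proposal Y is cheaper by 325.

Proposal X: {A, B, D, E}: #1→E 3·6=18, #2→A 8·20=160, #3→E 7·24=168, #4→D 3·18=54, #5→D 4·13=52, #6→A 8·5=40. Service 492; fixed 276; total 768.
Proposal Y: {C, D}: #1→C 3·6=18, #2→C 2·20=40, #3→C 5·24=120, #4→D 3·18=54, #5→D 4·13=52, #6→C 4·5=20. Service 304; fixed 139; total 443.
Difference: |768 − 443| = 325.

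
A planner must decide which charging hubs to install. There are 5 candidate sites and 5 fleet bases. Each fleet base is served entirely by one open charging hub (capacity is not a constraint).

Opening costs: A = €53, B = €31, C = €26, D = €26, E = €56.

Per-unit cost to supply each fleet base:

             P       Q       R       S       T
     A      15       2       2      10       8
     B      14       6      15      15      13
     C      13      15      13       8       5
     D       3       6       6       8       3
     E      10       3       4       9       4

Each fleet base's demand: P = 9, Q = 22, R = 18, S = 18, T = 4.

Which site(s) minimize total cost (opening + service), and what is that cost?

Open A and D; minimum total cost 342.

For any fixed open set, each fleet base goes to its cheapest open site; total = fixed + service.
{A, D}: P→D 3·9=27, Q→A 2·22=44, R→A 2·18=36, S→D 8·18=144, T→D 3·4=12. Service 263; fixed 79; total 342.
{A, C, D}: P→D 3·9=27, Q→A 2·22=44, R→A 2·18=36, S→C 8·18=144, T→D 3·4=12. Service 263; fixed 105; total 368.
{A, B, D}: P→D 3·9=27, Q→A 2·22=44, R→A 2·18=36, S→D 8·18=144, T→D 3·4=12. Service 263; fixed 110; total 373.
{A, B, C, D, E}: service 263 + fixed 192 = 455
No other subset beats 342.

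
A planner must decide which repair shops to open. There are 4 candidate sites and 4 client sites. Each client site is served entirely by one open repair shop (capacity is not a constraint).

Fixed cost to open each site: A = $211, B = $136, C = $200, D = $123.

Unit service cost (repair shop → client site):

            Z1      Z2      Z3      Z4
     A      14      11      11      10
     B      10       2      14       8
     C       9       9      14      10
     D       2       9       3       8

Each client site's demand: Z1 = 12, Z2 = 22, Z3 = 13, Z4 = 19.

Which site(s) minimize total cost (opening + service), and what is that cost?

Open B and D; minimum total cost 518.

For any fixed open set, each client site goes to its cheapest open site; total = fixed + service.
{B, D}: Z1→D 2·12=24, Z2→B 2·22=44, Z3→D 3·13=39, Z4→B 8·19=152. Service 259; fixed 259; total 518.
{D}: service 413 + fixed 123 = 536
{B}: service 498 + fixed 136 = 634
{A, B, C, D}: service 259 + fixed 670 = 929
(All 15 nonempty subsets were checked; B and D is lowest.)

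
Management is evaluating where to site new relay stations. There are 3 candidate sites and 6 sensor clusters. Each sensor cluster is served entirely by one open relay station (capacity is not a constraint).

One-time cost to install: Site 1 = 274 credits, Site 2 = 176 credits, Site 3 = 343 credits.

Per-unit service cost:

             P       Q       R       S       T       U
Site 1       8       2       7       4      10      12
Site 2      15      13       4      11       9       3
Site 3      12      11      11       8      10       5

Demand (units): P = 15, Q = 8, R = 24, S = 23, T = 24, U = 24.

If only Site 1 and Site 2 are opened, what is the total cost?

Total cost: 1062

Each sensor cluster is assigned to its cheapest site among the open ones.
{Site 1, Site 2}: P→Site 1 8·15=120, Q→Site 1 2·8=16, R→Site 2 4·24=96, S→Site 1 4·23=92, T→Site 2 9·24=216, U→Site 2 3·24=72. Service 612; fixed 450; total 1062.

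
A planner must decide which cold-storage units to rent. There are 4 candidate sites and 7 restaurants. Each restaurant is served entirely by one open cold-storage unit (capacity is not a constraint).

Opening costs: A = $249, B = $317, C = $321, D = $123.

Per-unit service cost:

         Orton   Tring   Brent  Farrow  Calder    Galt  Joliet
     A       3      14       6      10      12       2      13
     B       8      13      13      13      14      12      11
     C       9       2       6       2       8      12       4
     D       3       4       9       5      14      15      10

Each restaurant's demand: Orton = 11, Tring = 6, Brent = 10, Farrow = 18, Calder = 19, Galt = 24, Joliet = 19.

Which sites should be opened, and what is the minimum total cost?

For any fixed open set, each restaurant goes to its cheapest open site; total = fixed + service.
{A, C}: Orton→A 3·11=33, Tring→C 2·6=12, Brent→A 6·10=60, Farrow→C 2·18=36, Calder→C 8·19=152, Galt→A 2·24=48, Joliet→C 4·19=76. Service 417; fixed 570; total 987.
{C}: Orton→C 9·11=99, Tring→C 2·6=12, Brent→C 6·10=60, Farrow→C 2·18=36, Calder→C 8·19=152, Galt→C 12·24=288, Joliet→C 4·19=76. Service 723; fixed 321; total 1044.
{A, D}: service 673 + fixed 372 = 1045
{A, B, C, D}: service 417 + fixed 1010 = 1427
No other subset beats 987.

Open A and C; minimum total cost 987.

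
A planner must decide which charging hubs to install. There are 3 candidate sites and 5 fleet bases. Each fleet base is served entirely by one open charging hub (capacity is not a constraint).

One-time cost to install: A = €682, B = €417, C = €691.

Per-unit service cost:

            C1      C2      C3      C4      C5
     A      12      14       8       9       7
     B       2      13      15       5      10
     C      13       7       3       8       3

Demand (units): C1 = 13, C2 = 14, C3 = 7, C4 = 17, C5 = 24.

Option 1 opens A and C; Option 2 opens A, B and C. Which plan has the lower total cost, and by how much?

Option 1: {A, C}: C1→A 12·13=156, C2→C 7·14=98, C3→C 3·7=21, C4→C 8·17=136, C5→C 3·24=72. Service 483; fixed 1373; total 1856.
Option 2: {A, B, C}: C1→B 2·13=26, C2→C 7·14=98, C3→C 3·7=21, C4→B 5·17=85, C5→C 3·24=72. Service 302; fixed 1790; total 2092.
Difference: |1856 − 2092| = 236.

Option 1 is cheaper by 236.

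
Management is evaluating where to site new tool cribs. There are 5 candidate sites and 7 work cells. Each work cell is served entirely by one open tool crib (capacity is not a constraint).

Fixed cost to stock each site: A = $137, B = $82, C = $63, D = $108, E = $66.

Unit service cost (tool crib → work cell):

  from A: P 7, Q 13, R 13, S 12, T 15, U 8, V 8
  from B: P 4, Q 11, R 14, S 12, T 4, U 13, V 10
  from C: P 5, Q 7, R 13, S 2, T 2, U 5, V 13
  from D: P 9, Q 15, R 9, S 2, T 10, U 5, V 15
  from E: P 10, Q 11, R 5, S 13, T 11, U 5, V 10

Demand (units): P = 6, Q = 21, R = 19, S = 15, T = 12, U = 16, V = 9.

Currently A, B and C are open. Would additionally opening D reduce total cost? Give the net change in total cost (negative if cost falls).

No — net change +32 (cost rises by 32).

Current service cost with {A, B, C}: 624.
Adding D: each work cell re-picks its cheapest; new service cost 548, saving 76.
Extra fixed cost: 108. Net change = 108 − 76 = 32.
(Totals: 906 → 938.)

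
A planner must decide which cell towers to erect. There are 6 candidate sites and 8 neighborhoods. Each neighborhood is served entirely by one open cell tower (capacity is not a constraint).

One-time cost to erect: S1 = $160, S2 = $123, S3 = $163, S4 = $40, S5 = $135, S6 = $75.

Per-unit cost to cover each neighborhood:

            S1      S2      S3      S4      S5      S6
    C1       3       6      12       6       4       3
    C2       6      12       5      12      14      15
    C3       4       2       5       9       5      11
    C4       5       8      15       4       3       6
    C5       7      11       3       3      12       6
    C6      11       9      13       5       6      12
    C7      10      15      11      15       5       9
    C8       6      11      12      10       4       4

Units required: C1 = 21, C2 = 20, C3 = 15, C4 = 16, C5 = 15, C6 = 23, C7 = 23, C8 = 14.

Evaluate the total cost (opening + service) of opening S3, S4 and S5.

Total cost: 976

Each neighborhood is assigned to its cheapest site among the open ones.
{S3, S4, S5}: C1→S5 4·21=84, C2→S3 5·20=100, C3→S3 5·15=75, C4→S5 3·16=48, C5→S3 3·15=45, C6→S4 5·23=115, C7→S5 5·23=115, C8→S5 4·14=56. Service 638; fixed 338; total 976.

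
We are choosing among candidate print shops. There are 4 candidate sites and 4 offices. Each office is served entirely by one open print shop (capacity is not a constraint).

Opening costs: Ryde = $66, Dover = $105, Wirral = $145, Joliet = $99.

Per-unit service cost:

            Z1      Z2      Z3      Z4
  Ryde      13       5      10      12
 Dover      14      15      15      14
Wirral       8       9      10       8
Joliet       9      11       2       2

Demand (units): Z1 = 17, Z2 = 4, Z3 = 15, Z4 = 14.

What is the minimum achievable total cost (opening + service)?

Minimum total cost: 354

For any fixed open set, each office goes to its cheapest open site; total = fixed + service.
{Joliet}: Z1→Joliet 9·17=153, Z2→Joliet 11·4=44, Z3→Joliet 2·15=30, Z4→Joliet 2·14=28. Service 255; fixed 99; total 354.
{Ryde, Joliet}: service 231 + fixed 165 = 396
{Dover, Joliet}: Z1→Joliet 9·17=153, Z2→Joliet 11·4=44, Z3→Joliet 2·15=30, Z4→Joliet 2·14=28. Service 255; fixed 204; total 459.
{Ryde, Dover, Wirral, Joliet}: service 214 + fixed 415 = 629
No other subset beats 354.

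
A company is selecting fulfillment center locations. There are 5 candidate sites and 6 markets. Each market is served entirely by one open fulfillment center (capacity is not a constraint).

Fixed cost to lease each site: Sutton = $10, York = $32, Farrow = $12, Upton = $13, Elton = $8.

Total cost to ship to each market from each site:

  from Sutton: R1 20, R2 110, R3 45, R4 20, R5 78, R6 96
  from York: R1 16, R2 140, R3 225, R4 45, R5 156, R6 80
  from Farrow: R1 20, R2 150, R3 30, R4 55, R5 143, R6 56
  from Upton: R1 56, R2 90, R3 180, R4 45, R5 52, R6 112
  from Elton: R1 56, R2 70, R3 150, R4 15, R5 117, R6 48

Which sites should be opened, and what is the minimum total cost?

Open Farrow, Upton and Elton; minimum total cost 268.

For any fixed open set, each market goes to its cheapest open site; total = fixed + service.
{Farrow, Upton, Elton}: R1→Farrow 20, R2→Elton 70, R3→Farrow 30, R4→Elton 15, R5→Upton 52, R6→Elton 48. Service 235; fixed 33; total 268.
{Sutton, Farrow, Upton, Elton}: service 235 + fixed 43 = 278
{Sutton, Upton, Elton}: service 250 + fixed 31 = 281
{Sutton, York, Farrow, Upton, Elton}: R1→York 16, R2→Elton 70, R3→Farrow 30, R4→Elton 15, R5→Upton 52, R6→Elton 48. Service 231; fixed 75; total 306.
No other subset beats 268.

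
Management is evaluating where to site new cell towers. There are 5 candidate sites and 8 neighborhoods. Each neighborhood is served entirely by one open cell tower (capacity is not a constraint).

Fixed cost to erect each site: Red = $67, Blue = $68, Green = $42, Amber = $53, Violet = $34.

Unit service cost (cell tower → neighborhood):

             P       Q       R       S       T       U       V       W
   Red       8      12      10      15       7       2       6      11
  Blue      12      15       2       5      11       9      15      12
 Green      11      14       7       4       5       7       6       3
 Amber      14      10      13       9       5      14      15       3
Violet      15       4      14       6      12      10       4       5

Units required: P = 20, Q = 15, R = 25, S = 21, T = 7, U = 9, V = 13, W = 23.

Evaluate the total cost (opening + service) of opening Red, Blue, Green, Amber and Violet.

Each neighborhood is assigned to its cheapest site among the open ones.
{Red, Blue, Green, Amber, Violet}: P→Red 8·20=160, Q→Violet 4·15=60, R→Blue 2·25=50, S→Green 4·21=84, T→Green 5·7=35, U→Red 2·9=18, V→Violet 4·13=52, W→Green 3·23=69. Service 528; fixed 264; total 792.

Total cost: 792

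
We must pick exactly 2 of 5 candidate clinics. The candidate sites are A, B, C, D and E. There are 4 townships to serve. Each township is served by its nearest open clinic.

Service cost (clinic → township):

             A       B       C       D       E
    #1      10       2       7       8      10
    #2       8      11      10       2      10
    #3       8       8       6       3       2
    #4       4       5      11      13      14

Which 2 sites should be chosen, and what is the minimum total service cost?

With exactly 2 open, each township uses its cheapest among the chosen.
{B, D}: #1→B 2, #2→D 2, #3→D 3, #4→B 5. Service cost 12.
{A, D}: service cost 17
{B, E}: service cost 19
Among all 10 size-2 choices, {B, D} is lowest.

Choose B and D; total service cost 12.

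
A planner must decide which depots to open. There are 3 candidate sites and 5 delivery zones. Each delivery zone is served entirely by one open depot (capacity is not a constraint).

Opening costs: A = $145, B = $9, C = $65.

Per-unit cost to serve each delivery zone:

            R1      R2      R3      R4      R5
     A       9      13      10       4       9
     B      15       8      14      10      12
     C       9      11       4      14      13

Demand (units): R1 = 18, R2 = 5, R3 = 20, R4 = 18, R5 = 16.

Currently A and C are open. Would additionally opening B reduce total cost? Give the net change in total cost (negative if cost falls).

Yes — net change −6 (cost falls by 6).

Current service cost with {A, C}: 513.
Adding B: each delivery zone re-picks its cheapest; new service cost 498, saving 15.
Extra fixed cost: 9. Net change = 9 − 15 = -6.
(Totals: 723 → 717.)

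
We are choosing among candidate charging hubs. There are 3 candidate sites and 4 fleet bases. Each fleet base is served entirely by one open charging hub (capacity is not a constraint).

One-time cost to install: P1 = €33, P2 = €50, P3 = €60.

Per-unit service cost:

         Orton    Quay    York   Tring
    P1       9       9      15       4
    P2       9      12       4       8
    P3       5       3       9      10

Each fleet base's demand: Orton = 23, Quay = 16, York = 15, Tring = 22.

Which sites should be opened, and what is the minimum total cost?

Open P1, P2 and P3; minimum total cost 454.

For any fixed open set, each fleet base goes to its cheapest open site; total = fixed + service.
{P1, P2, P3}: Orton→P3 5·23=115, Quay→P3 3·16=48, York→P2 4·15=60, Tring→P1 4·22=88. Service 311; fixed 143; total 454.
{P1, P3}: service 386 + fixed 93 = 479
{P2, P3}: Orton→P3 5·23=115, Quay→P3 3·16=48, York→P2 4·15=60, Tring→P2 8·22=176. Service 399; fixed 110; total 509.
{P1}: Orton→P1 9·23=207, Quay→P1 9·16=144, York→P1 15·15=225, Tring→P1 4·22=88. Service 664; fixed 33; total 697.
(All 7 nonempty subsets were checked; P1, P2 and P3 is lowest.)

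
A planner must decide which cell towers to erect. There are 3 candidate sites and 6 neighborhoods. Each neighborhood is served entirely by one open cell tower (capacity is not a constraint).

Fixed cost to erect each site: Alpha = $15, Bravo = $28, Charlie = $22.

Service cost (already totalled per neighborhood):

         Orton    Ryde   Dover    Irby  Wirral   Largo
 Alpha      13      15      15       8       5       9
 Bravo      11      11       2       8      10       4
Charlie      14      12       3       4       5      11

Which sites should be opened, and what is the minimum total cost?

Open Charlie only; minimum total cost 71.

For any fixed open set, each neighborhood goes to its cheapest open site; total = fixed + service.
{Charlie}: Orton→Charlie 14, Ryde→Charlie 12, Dover→Charlie 3, Irby→Charlie 4, Wirral→Charlie 5, Largo→Charlie 11. Service 49; fixed 22; total 71.
{Bravo}: service 46 + fixed 28 = 74
{Alpha}: service 65 + fixed 15 = 80
{Alpha, Bravo, Charlie}: Orton→Bravo 11, Ryde→Bravo 11, Dover→Bravo 2, Irby→Charlie 4, Wirral→Alpha 5, Largo→Bravo 4. Service 37; fixed 65; total 102.
No other subset beats 71.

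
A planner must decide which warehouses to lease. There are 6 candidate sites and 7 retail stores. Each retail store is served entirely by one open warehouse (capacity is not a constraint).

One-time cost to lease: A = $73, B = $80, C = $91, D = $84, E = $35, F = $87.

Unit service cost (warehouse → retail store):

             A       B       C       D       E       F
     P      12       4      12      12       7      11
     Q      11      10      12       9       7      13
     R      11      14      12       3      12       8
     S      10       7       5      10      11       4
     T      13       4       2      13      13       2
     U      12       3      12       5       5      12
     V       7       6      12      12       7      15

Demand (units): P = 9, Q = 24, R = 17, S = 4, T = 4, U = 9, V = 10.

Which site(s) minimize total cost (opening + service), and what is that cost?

For any fixed open set, each retail store goes to its cheapest open site; total = fixed + service.
{B, D, E}: P→B 4·9=36, Q→E 7·24=168, R→D 3·17=51, S→B 7·4=28, T→B 4·4=16, U→B 3·9=27, V→B 6·10=60. Service 386; fixed 199; total 585.
{B, D}: P→B 4·9=36, Q→D 9·24=216, R→D 3·17=51, S→B 7·4=28, T→B 4·4=16, U→B 3·9=27, V→B 6·10=60. Service 434; fixed 164; total 598.
{D, E}: service 489 + fixed 119 = 608
{A, B, C, D, E, F}: P→B 4·9=36, Q→E 7·24=168, R→D 3·17=51, S→F 4·4=16, T→C 2·4=8, U→B 3·9=27, V→B 6·10=60. Service 366; fixed 450; total 816.
No other subset beats 585.

Open B, D and E; minimum total cost 585.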